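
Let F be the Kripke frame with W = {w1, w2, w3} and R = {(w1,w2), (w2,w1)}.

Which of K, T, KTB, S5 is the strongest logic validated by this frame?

Reflexive (axiom T): no — w1 is not related to itself.
Symmetric (axiom B): yes — every pair in R has its reverse in R.
Euclidean (axiom 5): no — w1 R w2 and w1 R w2, but not w2 R w2.
So F validates K; T would additionally require R to be reflexive. The strongest is K.

K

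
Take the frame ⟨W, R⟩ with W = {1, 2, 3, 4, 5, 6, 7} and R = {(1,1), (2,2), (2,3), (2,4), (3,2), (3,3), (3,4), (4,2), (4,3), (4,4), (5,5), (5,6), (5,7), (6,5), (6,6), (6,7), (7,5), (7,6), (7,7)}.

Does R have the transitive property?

Yes

Transitive: yes — every two-step R-path is closed by a direct edge.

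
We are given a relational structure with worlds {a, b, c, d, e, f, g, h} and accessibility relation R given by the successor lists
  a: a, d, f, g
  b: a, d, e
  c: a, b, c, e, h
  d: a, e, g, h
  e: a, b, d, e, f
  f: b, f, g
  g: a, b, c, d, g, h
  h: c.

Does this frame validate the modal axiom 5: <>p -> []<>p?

No

The schema 5 characterises exactly the Euclidean frames.
Euclidean: no — a R d and a R f, but not d R f.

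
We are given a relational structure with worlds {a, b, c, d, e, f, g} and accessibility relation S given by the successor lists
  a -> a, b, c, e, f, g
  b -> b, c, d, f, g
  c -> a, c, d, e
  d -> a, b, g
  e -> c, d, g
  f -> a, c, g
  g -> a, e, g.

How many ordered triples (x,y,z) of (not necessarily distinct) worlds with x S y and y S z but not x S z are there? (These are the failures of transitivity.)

39

Enumerating: (a,b,d), (a,c,d), (a,e,d), (b,c,a), (b,c,e), (b,d,a), (b,f,a), (b,g,a), (b,g,e), (c,a,b), (c,a,f), (c,a,g), … and 27 more.
Total: 39.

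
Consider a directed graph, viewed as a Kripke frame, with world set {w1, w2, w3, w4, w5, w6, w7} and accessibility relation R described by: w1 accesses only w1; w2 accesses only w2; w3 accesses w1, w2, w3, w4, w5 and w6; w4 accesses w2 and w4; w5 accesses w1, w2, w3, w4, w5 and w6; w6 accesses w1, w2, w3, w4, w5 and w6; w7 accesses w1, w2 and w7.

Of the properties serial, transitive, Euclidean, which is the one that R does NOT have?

Euclidean

Serial: yes — every world has a successor (e.g. w1 R w1).
Transitive: yes — every two-step R-path is closed by a direct edge.
Euclidean: no — w3 R w1 and w3 R w2, but not w1 R w2.
Only Euclidean fails.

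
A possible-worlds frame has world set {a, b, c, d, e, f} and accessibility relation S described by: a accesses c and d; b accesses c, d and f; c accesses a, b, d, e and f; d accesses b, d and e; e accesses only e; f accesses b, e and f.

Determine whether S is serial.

Serial: yes — every world has a successor (e.g. a S c).

Yes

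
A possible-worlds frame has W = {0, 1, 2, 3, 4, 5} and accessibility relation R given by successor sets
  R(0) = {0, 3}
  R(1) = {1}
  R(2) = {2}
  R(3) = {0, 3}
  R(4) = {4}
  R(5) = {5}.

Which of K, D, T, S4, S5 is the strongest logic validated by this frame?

Serial (axiom D): yes — every world has a successor (e.g. 0 R 0).
Reflexive (axiom T): yes — every world is R-related to itself.
Transitive (axiom 4): yes — every two-step R-path is closed by a direct edge.
Euclidean (axiom 5): yes — any two successors of a common world are R-related.
So F validates K, D, T, S4, S5. The strongest is S5.

S5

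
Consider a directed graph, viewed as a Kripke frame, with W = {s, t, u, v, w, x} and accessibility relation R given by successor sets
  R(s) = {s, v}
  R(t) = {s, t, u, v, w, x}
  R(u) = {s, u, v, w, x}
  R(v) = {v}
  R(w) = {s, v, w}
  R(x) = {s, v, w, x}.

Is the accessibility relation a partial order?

Reflexive: yes — every world is R-related to itself.
Transitive: yes — every two-step R-path is closed by a direct edge.
Antisymmetric: yes — no distinct pair is related both ways.
So R is a partial order.

Yes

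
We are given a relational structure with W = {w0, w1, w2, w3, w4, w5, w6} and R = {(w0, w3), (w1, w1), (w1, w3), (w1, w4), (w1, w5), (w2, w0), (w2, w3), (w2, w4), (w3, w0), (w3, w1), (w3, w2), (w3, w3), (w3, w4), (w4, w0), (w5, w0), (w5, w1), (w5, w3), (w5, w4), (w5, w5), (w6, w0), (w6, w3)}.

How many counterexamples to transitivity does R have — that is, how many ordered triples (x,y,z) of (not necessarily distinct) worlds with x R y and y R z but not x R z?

16

Enumerating: (w0,w3,w0), (w0,w3,w1), (w0,w3,w2), (w0,w3,w4), (w1,w3,w0), (w1,w3,w2), (w1,w4,w0), (w1,w5,w0), (w2,w3,w1), (w2,w3,w2), (w3,w1,w5), (w4,w0,w3), (w5,w3,w2), (w6,w3,w1), (w6,w3,w2), (w6,w3,w4).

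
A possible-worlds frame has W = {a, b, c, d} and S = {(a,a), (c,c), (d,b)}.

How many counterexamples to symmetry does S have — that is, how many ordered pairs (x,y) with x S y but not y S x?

Enumerating: (d,b).

1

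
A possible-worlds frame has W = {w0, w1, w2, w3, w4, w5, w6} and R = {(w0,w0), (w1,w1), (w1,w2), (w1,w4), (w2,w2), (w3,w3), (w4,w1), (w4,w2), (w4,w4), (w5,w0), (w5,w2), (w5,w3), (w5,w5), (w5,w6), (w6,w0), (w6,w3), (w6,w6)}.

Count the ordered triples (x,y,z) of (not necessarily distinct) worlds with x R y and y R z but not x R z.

0

R is transitive; there are no such tuples.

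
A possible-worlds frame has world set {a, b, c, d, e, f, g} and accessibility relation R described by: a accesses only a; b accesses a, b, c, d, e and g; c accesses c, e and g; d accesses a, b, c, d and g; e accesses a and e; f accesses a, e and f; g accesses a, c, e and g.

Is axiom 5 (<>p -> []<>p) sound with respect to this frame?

No

Axiom 5 corresponds to the accessibility relation being Euclidean.
Euclidean: no — b R a and b R c, but not a R c.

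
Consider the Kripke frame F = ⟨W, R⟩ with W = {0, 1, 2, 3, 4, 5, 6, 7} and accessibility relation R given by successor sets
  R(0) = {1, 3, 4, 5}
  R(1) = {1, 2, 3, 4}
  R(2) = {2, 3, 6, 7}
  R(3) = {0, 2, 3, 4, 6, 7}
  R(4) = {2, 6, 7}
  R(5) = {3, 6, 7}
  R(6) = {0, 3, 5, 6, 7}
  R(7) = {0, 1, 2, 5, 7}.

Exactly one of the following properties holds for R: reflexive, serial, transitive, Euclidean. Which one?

Reflexive: no — 0 is not related to itself.
Serial: yes — every world has a successor (e.g. 0 R 1).
Transitive: no — 0 R 1 and 1 R 2, but not 0 R 2.
Euclidean: no — 0 R 1 and 0 R 5, but not 1 R 5.
Only serial holds.

serial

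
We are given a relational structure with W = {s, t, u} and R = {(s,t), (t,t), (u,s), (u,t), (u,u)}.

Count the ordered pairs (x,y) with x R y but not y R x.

3

Enumerating: (s,t), (u,s), (u,t).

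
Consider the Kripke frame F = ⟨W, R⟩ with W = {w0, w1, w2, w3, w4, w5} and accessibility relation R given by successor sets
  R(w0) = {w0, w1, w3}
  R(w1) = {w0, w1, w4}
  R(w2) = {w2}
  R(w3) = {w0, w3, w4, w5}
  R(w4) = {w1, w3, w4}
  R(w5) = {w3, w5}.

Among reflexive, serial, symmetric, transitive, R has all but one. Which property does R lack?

Reflexive: yes — every world is R-related to itself.
Serial: yes — every world has a successor (e.g. w0 R w0).
Symmetric: yes — every pair in R has its reverse in R.
Transitive: no — w0 R w1 and w1 R w4, but not w0 R w4.
Only transitive fails.

transitive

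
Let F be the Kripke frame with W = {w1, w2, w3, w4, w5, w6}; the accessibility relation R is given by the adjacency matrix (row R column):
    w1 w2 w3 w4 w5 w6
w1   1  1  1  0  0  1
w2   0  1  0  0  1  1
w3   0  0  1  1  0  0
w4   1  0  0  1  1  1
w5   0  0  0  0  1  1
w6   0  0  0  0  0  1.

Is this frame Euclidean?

Euclidean: no — w1 R w2 and w1 R w3, but not w2 R w3.

No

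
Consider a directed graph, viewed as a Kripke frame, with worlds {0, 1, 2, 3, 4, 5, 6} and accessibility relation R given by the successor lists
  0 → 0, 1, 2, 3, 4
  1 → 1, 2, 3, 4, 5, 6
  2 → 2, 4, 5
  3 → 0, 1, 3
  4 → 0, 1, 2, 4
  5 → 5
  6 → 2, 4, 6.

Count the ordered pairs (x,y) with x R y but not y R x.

8

Enumerating: (0,1), (0,2), (1,2), (1,5), (1,6), (2,5), (6,2), (6,4).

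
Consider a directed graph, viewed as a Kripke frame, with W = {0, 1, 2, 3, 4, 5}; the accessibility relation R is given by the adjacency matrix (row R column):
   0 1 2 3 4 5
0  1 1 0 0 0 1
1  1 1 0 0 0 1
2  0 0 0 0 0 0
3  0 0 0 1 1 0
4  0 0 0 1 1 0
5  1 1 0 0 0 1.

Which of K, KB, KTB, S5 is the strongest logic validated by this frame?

Symmetric (axiom B): yes — every pair in R has its reverse in R.
Reflexive (axiom T): no — 2 is not related to itself.
Euclidean (axiom 5): yes — any two successors of a common world are R-related.
So F validates K, KB; KTB would additionally require R to be reflexive. The strongest is KB.

KB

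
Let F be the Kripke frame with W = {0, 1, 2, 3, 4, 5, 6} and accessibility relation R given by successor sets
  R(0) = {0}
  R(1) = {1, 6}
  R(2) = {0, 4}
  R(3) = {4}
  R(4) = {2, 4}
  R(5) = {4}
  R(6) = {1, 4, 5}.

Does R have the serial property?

Serial: yes — every world has a successor (e.g. 0 R 0).

Yes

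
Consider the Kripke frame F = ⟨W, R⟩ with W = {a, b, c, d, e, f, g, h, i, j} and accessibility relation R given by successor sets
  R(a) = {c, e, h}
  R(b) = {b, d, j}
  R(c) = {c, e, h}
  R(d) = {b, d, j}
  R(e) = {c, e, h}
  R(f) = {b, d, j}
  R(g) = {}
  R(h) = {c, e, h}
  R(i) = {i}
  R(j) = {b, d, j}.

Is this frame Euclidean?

Yes

Euclidean: yes — any two successors of a common world are R-related.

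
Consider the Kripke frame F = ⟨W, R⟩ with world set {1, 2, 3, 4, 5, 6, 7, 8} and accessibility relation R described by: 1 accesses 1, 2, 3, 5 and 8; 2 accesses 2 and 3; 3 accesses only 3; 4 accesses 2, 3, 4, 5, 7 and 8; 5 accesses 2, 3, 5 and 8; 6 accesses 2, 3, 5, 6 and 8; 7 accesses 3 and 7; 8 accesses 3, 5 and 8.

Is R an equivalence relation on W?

No

Reflexive: yes — every world is R-related to itself.
Symmetric: no — 1 R 2 but not 2 R 1.
Transitive: no — 8 R 5 and 5 R 2, but not 8 R 2.
So R is not an equivalence relation.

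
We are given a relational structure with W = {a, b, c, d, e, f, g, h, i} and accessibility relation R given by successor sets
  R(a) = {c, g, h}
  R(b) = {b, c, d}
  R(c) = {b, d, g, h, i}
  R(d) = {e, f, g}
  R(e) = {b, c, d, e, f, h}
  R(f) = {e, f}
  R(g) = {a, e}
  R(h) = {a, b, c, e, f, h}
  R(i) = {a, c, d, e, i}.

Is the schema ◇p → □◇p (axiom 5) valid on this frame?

By correspondence theory, 5 is valid on a frame iff R is Euclidean.
Euclidean: no — a R g and a R c, but not g R c.

No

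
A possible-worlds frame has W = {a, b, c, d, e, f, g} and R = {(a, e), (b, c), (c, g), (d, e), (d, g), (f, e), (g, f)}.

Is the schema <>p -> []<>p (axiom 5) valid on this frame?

No

Axiom 5 corresponds to the accessibility relation being Euclidean.
Euclidean: no — d R e and d R g, but not e R g.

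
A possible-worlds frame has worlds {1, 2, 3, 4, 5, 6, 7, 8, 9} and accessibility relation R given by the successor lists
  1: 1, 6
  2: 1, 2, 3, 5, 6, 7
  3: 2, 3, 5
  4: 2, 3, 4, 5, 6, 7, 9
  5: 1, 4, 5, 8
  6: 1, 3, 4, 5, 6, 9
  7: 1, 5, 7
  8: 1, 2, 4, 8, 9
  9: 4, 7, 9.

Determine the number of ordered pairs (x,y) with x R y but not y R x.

Enumerating: (2,1), (2,5), (2,6), (2,7), (3,5), (4,2), (4,3), (4,7), (5,1), (5,8), (6,3), (6,5), … and 8 more.
Total: 20.

20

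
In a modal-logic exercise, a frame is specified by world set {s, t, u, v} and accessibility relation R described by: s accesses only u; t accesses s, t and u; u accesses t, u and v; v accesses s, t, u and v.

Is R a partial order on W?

Reflexive: no — s is not related to itself.
Transitive: no — s R u and u R t, but not s R t.
Antisymmetric: no — t R u and u R t with t ≠ u.
So R is not a partial order.

No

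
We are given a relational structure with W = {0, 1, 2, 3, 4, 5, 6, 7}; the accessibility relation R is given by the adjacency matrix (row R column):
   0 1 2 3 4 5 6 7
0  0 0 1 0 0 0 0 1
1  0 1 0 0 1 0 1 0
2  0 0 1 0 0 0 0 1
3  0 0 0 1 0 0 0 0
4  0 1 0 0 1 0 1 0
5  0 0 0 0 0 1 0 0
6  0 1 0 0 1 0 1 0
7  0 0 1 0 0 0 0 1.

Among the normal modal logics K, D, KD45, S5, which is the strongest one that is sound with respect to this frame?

KD45

Serial (axiom D): yes — every world has a successor (e.g. 0 R 2).
Transitive (axiom 4): yes — every two-step R-path is closed by a direct edge.
Euclidean (axiom 5): yes — any two successors of a common world are R-related.
Reflexive (axiom T): no — 0 is not related to itself.
So F validates K, D, KD45; S5 would additionally require R to be reflexive. The strongest is KD45.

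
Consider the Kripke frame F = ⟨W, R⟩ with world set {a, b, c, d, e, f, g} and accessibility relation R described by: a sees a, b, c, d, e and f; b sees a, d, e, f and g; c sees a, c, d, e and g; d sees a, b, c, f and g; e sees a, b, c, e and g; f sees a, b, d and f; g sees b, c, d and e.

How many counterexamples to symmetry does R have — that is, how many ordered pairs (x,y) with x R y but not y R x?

R is symmetric; there are no such tuples.

0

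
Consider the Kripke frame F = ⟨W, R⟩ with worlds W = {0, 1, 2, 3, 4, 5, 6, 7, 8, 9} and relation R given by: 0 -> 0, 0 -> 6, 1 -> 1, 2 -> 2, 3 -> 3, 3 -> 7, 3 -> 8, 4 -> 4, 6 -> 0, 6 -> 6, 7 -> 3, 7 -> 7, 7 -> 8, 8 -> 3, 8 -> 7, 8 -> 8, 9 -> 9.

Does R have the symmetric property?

Yes

Symmetric: yes — every pair in R has its reverse in R.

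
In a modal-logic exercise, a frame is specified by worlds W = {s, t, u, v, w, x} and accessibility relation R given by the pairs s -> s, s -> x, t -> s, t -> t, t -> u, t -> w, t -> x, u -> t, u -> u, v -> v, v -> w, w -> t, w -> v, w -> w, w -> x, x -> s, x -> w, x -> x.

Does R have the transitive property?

Transitive: no — s R x and x R w, but not s R w.

No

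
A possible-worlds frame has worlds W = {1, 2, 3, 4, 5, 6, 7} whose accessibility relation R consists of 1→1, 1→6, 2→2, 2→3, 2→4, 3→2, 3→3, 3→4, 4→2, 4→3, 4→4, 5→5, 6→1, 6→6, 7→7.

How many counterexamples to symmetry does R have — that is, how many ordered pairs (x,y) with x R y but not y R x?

0

R is symmetric; there are no such tuples.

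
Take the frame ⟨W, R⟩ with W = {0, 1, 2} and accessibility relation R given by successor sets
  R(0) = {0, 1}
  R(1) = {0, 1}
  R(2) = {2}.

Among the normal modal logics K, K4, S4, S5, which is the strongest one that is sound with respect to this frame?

S5

Transitive (axiom 4): yes — every two-step R-path is closed by a direct edge.
Reflexive (axiom T): yes — every world is R-related to itself.
Euclidean (axiom 5): yes — any two successors of a common world are R-related.
So F validates K, K4, S4, S5. The strongest is S5.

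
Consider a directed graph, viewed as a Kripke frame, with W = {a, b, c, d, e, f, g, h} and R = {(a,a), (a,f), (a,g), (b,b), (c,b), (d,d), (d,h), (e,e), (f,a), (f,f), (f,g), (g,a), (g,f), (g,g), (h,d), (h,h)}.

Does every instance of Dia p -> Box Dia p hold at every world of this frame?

The schema 5 characterises exactly the Euclidean frames.
Euclidean: yes — any two successors of a common world are R-related.

Yes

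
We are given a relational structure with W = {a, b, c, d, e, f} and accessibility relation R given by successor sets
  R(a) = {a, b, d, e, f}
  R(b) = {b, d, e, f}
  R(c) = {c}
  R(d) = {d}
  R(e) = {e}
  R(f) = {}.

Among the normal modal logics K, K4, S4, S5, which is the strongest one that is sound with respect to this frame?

Transitive (axiom 4): yes — every two-step R-path is closed by a direct edge.
Reflexive (axiom T): no — f is not related to itself.
Euclidean (axiom 5): no — a R d and a R b, but not d R b.
So F validates K, K4; S4 would additionally require R to be reflexive. The strongest is K4.

K4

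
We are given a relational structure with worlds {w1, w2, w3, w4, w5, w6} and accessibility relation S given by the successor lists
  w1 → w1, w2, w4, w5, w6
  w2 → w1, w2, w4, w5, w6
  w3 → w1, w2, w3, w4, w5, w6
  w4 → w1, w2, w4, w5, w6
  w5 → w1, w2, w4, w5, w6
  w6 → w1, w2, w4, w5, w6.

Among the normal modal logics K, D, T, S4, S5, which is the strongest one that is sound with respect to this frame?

Serial (axiom D): yes — every world has a successor (e.g. w1 S w1).
Reflexive (axiom T): yes — every world is S-related to itself.
Transitive (axiom 4): yes — every two-step S-path is closed by a direct edge.
Euclidean (axiom 5): no — w3 S w1 and w3 S w3, but not w1 S w3.
So F validates K, D, T, S4; S5 would additionally require S to be Euclidean. The strongest is S4.

S4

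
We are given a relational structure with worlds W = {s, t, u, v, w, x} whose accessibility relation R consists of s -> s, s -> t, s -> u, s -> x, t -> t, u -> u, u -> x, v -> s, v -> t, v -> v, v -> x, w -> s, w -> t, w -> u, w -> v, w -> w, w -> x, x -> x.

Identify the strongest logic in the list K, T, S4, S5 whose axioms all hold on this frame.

T

Reflexive (axiom T): yes — every world is R-related to itself.
Transitive (axiom 4): no — v R s and s R u, but not v R u.
Euclidean (axiom 5): no — s R t and s R u, but not t R u.
So F validates K, T; S4 would additionally require R to be transitive. The strongest is T.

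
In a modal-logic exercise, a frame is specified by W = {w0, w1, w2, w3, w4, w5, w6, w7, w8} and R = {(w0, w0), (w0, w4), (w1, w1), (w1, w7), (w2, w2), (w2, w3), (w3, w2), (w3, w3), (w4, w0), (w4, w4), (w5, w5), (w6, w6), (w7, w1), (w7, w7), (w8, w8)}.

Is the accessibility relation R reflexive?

Reflexive: yes — every world is R-related to itself.

Yes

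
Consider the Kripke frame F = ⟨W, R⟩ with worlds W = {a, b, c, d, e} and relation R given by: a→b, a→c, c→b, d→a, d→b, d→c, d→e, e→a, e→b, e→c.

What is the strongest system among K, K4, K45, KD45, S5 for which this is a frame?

K4

Transitive (axiom 4): yes — every two-step R-path is closed by a direct edge.
Euclidean (axiom 5): no — a R b and a R c, but not b R c.
Serial (axiom D): no — b has no R-successor.
Reflexive (axiom T): no — a is not related to itself.
So F validates K, K4; K45 would additionally require R to be Euclidean. The strongest is K4.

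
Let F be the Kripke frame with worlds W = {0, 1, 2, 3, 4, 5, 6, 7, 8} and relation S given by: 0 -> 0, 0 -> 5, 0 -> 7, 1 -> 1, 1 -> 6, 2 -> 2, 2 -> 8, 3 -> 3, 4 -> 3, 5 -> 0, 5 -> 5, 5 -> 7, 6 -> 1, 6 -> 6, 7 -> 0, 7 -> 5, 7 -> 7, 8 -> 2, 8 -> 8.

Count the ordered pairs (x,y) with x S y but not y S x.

Enumerating: (4,3).

1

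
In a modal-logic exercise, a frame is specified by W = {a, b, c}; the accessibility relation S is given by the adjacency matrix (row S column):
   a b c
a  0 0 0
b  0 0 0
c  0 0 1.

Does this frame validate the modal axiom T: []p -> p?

No

Axiom T corresponds to the accessibility relation being reflexive.
Reflexive: no — a is not related to itself.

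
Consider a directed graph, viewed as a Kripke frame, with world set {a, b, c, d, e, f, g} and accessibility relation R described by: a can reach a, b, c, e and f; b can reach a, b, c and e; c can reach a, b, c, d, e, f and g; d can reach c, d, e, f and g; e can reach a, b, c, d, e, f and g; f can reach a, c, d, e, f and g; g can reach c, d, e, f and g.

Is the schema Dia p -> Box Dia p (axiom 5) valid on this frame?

The schema 5 characterises exactly the Euclidean frames.
Euclidean: no — a R b and a R f, but not b R f.

No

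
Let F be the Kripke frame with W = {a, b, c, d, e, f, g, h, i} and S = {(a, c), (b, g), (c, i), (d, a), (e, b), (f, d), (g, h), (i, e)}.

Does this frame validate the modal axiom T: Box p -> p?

No

By correspondence theory, T is valid on a frame iff S is reflexive.
Reflexive: no — a is not related to itself.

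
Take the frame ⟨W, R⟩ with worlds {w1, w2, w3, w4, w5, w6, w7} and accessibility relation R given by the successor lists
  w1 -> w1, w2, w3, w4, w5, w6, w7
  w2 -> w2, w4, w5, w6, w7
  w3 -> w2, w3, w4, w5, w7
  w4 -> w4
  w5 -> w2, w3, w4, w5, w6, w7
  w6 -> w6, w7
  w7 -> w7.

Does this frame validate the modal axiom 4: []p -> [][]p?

No

By correspondence theory, 4 is valid on a frame iff R is transitive.
Transitive: no — w2 R w5 and w5 R w3, but not w2 R w3.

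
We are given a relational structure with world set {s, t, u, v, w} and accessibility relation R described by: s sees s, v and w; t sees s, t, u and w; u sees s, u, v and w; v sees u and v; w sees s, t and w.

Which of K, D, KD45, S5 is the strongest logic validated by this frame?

D

Serial (axiom D): yes — every world has a successor (e.g. s R s).
Transitive (axiom 4): no — s R v and v R u, but not s R u.
Euclidean (axiom 5): no — s R v and s R w, but not v R w.
Reflexive (axiom T): yes — every world is R-related to itself.
So F validates K, D; KD45 would additionally require R to be Euclidean and transitive. The strongest is D.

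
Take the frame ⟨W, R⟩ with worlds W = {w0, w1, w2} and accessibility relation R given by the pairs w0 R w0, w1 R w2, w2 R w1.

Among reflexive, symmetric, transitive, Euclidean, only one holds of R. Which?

Reflexive: no — w1 is not related to itself.
Symmetric: yes — every pair in R has its reverse in R.
Transitive: no — w1 R w2 and w2 R w1, but not w1 R w1.
Euclidean: no — w1 R w2 and w1 R w2, but not w2 R w2.
Only symmetric holds.

symmetric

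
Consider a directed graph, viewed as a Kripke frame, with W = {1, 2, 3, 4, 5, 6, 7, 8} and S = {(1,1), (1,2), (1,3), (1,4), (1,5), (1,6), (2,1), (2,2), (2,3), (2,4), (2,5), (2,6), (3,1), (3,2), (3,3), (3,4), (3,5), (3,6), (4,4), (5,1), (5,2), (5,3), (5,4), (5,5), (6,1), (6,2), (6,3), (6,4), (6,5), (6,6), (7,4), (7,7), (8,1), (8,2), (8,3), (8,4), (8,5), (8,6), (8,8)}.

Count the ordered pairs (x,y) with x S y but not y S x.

Enumerating: (1,4), (2,4), (3,4), (5,4), (6,4), (6,5), (7,4), (8,1), (8,2), (8,3), (8,4), (8,5), (8,6).

13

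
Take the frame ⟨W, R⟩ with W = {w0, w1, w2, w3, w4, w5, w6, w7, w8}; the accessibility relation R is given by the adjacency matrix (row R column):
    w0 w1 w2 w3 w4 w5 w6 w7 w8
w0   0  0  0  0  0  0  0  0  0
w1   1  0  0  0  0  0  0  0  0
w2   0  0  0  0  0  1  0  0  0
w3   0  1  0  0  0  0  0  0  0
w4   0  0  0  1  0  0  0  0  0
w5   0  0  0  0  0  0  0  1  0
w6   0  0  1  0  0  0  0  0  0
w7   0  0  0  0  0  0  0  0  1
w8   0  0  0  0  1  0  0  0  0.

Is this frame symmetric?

Symmetric: no — w1 R w0 but not w0 R w1.

No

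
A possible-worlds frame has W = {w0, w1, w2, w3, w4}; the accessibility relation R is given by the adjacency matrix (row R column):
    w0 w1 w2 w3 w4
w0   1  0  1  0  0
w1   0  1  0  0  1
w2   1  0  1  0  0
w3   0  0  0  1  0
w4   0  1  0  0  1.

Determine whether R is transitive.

Transitive: yes — every two-step R-path is closed by a direct edge.

Yes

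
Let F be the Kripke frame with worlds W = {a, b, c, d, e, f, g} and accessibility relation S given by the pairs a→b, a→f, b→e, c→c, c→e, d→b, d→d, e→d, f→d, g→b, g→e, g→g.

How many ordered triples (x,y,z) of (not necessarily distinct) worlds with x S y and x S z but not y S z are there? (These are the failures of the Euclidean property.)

14

Enumerating: (a,b,b), (a,b,f), (a,f,b), (a,f,f), (b,e,e), (c,e,c), (c,e,e), (d,b,b), (d,b,d), (g,b,b), (g,b,g), (g,e,b), (g,e,e), (g,e,g).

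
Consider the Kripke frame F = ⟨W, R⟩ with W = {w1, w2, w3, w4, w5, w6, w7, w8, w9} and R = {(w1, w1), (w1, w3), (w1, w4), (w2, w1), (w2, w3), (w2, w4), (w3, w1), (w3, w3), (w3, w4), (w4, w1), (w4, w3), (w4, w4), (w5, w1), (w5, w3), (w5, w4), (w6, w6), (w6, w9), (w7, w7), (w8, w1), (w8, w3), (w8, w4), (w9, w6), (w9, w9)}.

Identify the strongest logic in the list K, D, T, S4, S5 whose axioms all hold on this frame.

D

Serial (axiom D): yes — every world has a successor (e.g. w1 R w1).
Reflexive (axiom T): no — w2 is not related to itself.
Transitive (axiom 4): yes — every two-step R-path is closed by a direct edge.
Euclidean (axiom 5): yes — any two successors of a common world are R-related.
So F validates K, D; T would additionally require R to be reflexive. The strongest is D.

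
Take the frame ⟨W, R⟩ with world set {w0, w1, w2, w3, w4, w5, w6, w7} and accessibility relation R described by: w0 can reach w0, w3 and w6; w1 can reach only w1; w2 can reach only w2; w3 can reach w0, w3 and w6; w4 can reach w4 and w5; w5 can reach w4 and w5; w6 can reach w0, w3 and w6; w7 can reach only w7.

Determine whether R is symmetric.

Symmetric: yes — every pair in R has its reverse in R.

Yes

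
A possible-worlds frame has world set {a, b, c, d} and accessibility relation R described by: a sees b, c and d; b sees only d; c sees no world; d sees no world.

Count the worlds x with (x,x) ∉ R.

4

Enumerating: a, b, c, d.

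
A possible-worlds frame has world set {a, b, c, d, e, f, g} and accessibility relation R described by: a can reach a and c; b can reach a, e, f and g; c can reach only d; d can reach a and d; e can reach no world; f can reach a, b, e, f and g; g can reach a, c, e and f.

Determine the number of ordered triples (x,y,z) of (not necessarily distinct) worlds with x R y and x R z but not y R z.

Enumerating: (a,c,a), (a,c,c), (b,a,e), (b,a,f), (b,a,g), (b,e,a), (b,e,e), (b,e,f), (b,e,g), (b,g,g), (d,a,d), (f,a,b), … and 22 more.
Total: 34.

34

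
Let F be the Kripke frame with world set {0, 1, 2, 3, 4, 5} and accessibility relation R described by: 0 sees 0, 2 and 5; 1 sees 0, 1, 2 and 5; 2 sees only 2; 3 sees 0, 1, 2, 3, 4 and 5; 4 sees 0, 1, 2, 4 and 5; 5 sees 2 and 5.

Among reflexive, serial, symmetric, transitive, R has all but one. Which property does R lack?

Reflexive: yes — every world is R-related to itself.
Serial: yes — every world has a successor (e.g. 0 R 0).
Symmetric: no — 0 R 2 but not 2 R 0.
Transitive: yes — every two-step R-path is closed by a direct edge.
Only symmetric fails.

symmetric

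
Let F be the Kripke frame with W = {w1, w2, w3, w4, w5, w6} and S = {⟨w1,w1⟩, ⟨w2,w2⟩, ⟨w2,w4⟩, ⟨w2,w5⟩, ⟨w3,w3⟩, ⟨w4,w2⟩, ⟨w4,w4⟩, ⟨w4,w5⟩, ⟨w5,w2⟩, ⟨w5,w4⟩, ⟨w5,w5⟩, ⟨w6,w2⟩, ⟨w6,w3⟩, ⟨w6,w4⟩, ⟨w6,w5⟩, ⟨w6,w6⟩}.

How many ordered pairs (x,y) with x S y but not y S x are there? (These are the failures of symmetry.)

Enumerating: (w6,w2), (w6,w3), (w6,w4), (w6,w5).

4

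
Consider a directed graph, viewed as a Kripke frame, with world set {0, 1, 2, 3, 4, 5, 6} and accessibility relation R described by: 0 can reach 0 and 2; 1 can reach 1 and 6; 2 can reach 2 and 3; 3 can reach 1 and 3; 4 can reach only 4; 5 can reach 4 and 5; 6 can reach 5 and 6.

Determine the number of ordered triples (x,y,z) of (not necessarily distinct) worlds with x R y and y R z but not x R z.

Enumerating: (0,2,3), (1,6,5), (2,3,1), (3,1,6), (6,5,4).

5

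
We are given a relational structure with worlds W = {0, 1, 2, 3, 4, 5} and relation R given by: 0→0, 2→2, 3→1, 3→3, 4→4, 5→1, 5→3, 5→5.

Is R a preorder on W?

Reflexive: no — 1 is not related to itself.
Transitive: yes — every two-step R-path is closed by a direct edge.
So R is not a preorder.

No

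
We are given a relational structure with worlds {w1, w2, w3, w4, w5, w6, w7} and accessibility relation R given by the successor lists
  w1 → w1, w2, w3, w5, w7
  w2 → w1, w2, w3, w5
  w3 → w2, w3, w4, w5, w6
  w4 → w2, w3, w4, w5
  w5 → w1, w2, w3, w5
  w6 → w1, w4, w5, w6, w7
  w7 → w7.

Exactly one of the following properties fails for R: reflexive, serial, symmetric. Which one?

symmetric

Reflexive: yes — every world is R-related to itself.
Serial: yes — every world has a successor (e.g. w1 R w1).
Symmetric: no — w1 R w3 but not w3 R w1.
Only symmetric fails.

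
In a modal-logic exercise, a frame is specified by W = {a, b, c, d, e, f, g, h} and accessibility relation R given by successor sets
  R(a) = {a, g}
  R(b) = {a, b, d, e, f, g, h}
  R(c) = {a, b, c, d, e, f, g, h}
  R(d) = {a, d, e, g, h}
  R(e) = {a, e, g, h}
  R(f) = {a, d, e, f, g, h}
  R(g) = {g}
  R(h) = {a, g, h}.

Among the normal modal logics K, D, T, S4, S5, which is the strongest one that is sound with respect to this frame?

S4

Serial (axiom D): yes — every world has a successor (e.g. a R a).
Reflexive (axiom T): yes — every world is R-related to itself.
Transitive (axiom 4): yes — every two-step R-path is closed by a direct edge.
Euclidean (axiom 5): no — b R a and b R d, but not a R d.
So F validates K, D, T, S4; S5 would additionally require R to be Euclidean. The strongest is S4.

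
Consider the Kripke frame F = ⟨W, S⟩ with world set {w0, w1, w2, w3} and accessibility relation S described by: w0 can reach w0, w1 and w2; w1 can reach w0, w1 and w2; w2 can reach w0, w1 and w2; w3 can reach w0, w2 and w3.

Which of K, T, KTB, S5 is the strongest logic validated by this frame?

Reflexive (axiom T): yes — every world is S-related to itself.
Symmetric (axiom B): no — w3 S w0 but not w0 S w3.
Euclidean (axiom 5): no — w3 S w0 and w3 S w3, but not w0 S w3.
So F validates K, T; KTB would additionally require S to be symmetric. The strongest is T.

T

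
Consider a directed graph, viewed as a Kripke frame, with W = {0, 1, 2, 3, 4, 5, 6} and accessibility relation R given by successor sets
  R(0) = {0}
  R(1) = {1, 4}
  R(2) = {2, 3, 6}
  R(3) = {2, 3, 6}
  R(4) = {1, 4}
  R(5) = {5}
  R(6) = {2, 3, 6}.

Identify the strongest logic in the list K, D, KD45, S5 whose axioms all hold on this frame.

Serial (axiom D): yes — every world has a successor (e.g. 0 R 0).
Transitive (axiom 4): yes — every two-step R-path is closed by a direct edge.
Euclidean (axiom 5): yes — any two successors of a common world are R-related.
Reflexive (axiom T): yes — every world is R-related to itself.
So F validates K, D, KD45, S5. The strongest is S5.

S5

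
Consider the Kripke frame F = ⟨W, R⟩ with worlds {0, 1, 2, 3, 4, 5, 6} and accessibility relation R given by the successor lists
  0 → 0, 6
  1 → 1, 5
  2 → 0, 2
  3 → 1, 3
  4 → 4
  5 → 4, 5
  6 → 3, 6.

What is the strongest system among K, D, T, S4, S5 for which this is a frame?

Serial (axiom D): yes — every world has a successor (e.g. 0 R 0).
Reflexive (axiom T): yes — every world is R-related to itself.
Transitive (axiom 4): no — 0 R 6 and 6 R 3, but not 0 R 3.
Euclidean (axiom 5): no — 0 R 6 and 0 R 0, but not 6 R 0.
So F validates K, D, T; S4 would additionally require R to be transitive. The strongest is T.

T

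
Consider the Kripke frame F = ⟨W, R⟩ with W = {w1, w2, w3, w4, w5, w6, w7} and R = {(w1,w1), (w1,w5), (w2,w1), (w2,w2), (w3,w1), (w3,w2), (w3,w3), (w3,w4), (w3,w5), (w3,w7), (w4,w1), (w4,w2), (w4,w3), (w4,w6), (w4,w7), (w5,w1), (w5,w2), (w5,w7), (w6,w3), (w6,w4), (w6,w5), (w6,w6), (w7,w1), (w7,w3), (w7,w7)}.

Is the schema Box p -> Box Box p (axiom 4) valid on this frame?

Axiom 4 corresponds to the accessibility relation being transitive.
Transitive: no — w1 R w5 and w5 R w2, but not w1 R w2.

No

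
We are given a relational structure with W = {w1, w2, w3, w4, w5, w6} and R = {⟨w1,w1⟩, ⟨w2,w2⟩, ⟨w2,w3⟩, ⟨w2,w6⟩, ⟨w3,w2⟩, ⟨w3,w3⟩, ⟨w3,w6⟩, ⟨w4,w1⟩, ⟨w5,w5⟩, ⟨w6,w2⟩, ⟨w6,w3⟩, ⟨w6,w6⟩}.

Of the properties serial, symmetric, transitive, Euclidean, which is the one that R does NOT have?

symmetric

Serial: yes — every world has a successor (e.g. w1 R w1).
Symmetric: no — w4 R w1 but not w1 R w4.
Transitive: yes — every two-step R-path is closed by a direct edge.
Euclidean: yes — any two successors of a common world are R-related.
Only symmetric fails.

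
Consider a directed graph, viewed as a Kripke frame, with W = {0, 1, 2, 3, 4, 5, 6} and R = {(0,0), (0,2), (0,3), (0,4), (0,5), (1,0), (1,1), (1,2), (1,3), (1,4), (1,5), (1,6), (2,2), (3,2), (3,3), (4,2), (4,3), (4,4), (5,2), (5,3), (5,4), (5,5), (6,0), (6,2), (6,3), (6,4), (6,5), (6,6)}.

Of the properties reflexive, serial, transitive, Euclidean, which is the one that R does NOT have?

Euclidean

Reflexive: yes — every world is R-related to itself.
Serial: yes — every world has a successor (e.g. 0 R 0).
Transitive: yes — every two-step R-path is closed by a direct edge.
Euclidean: no — 0 R 2 and 0 R 3, but not 2 R 3.
Only Euclidean fails.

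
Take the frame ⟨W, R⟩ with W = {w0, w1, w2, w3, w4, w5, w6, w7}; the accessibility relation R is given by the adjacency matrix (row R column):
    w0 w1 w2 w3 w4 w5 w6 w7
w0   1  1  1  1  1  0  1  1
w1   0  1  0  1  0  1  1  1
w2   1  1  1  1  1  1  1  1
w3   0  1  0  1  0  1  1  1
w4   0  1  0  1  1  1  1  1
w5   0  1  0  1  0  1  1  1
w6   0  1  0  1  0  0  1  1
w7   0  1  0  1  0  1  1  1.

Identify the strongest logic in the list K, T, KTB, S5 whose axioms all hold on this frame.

T

Reflexive (axiom T): yes — every world is R-related to itself.
Symmetric (axiom B): no — w0 R w1 but not w1 R w0.
Euclidean (axiom 5): no — w0 R w1 and w0 R w2, but not w1 R w2.
So F validates K, T; KTB would additionally require R to be symmetric. The strongest is T.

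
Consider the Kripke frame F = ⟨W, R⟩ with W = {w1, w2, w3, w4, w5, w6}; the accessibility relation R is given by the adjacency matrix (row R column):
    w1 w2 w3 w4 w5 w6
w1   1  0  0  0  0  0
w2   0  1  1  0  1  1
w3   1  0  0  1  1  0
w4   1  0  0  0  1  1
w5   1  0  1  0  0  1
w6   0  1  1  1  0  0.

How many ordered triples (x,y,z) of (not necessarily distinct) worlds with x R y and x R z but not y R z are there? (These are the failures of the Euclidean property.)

Enumerating: (w2,w3,w2), (w2,w3,w3), (w2,w3,w6), (w2,w5,w2), (w2,w5,w5), (w2,w6,w5), (w2,w6,w6), (w3,w1,w4), (w3,w1,w5), (w3,w4,w4), (w3,w5,w4), (w3,w5,w5), … and 18 more.
Total: 30.

30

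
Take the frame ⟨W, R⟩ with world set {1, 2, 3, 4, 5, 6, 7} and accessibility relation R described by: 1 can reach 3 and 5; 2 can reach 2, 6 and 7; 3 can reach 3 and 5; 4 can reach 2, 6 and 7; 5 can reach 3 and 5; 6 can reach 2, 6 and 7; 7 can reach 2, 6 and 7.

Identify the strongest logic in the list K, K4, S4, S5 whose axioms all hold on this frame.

Transitive (axiom 4): yes — every two-step R-path is closed by a direct edge.
Reflexive (axiom T): no — 1 is not related to itself.
Euclidean (axiom 5): yes — any two successors of a common world are R-related.
So F validates K, K4; S4 would additionally require R to be reflexive. The strongest is K4.

K4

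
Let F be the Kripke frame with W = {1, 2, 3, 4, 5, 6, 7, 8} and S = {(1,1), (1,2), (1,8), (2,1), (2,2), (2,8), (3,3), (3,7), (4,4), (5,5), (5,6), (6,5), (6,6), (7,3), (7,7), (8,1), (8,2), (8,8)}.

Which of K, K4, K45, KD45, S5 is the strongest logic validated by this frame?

S5

Transitive (axiom 4): yes — every two-step S-path is closed by a direct edge.
Euclidean (axiom 5): yes — any two successors of a common world are S-related.
Serial (axiom D): yes — every world has a successor (e.g. 1 S 1).
Reflexive (axiom T): yes — every world is S-related to itself.
So F validates K, K4, K45, KD45, S5. The strongest is S5.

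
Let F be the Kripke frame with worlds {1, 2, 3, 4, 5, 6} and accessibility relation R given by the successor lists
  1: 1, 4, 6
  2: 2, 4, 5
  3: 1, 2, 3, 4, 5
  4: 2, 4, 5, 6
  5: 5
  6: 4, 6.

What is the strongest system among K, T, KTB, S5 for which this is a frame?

Reflexive (axiom T): yes — every world is R-related to itself.
Symmetric (axiom B): no — 1 R 4 but not 4 R 1.
Euclidean (axiom 5): no — 2 R 5 and 2 R 4, but not 5 R 4.
So F validates K, T; KTB would additionally require R to be symmetric. The strongest is T.

T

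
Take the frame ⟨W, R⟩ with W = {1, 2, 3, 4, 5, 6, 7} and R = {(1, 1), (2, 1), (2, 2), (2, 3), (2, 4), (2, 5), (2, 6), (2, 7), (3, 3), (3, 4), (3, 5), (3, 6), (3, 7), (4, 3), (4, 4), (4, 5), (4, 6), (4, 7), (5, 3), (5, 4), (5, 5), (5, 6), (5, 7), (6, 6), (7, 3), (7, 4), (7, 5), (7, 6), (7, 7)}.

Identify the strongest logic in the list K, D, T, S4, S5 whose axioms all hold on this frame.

S4

Serial (axiom D): yes — every world has a successor (e.g. 1 R 1).
Reflexive (axiom T): yes — every world is R-related to itself.
Transitive (axiom 4): yes — every two-step R-path is closed by a direct edge.
Euclidean (axiom 5): no — 2 R 1 and 2 R 3, but not 1 R 3.
So F validates K, D, T, S4; S5 would additionally require R to be Euclidean. The strongest is S4.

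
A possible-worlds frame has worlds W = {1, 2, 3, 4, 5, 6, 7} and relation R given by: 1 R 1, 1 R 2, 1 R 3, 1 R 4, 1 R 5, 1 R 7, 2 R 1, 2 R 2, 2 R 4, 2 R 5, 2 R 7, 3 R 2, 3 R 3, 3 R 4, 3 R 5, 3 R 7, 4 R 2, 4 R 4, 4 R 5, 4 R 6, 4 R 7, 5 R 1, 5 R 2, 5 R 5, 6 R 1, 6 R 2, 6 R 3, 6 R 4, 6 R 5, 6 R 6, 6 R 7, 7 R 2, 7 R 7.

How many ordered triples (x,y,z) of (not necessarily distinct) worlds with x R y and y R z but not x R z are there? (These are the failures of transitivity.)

Enumerating: (1,4,6), (2,1,3), (2,4,6), (3,2,1), (3,4,6), (3,5,1), (4,2,1), (4,5,1), (4,6,1), (4,6,3), (5,1,3), (5,1,4), (5,1,7), (5,2,4), (5,2,7), (7,2,1), (7,2,4), (7,2,5).

18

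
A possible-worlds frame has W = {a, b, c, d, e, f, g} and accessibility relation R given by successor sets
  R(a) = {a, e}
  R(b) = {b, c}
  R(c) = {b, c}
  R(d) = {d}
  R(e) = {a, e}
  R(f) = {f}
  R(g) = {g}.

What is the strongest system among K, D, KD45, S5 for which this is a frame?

S5

Serial (axiom D): yes — every world has a successor (e.g. a R a).
Transitive (axiom 4): yes — every two-step R-path is closed by a direct edge.
Euclidean (axiom 5): yes — any two successors of a common world are R-related.
Reflexive (axiom T): yes — every world is R-related to itself.
So F validates K, D, KD45, S5. The strongest is S5.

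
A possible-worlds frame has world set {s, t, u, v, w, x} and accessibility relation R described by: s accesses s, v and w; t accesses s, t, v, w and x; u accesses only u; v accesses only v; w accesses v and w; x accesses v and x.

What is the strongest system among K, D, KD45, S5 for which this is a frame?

Serial (axiom D): yes — every world has a successor (e.g. s R s).
Transitive (axiom 4): yes — every two-step R-path is closed by a direct edge.
Euclidean (axiom 5): no — s R v and s R w, but not v R w.
Reflexive (axiom T): yes — every world is R-related to itself.
So F validates K, D; KD45 would additionally require R to be Euclidean. The strongest is D.

D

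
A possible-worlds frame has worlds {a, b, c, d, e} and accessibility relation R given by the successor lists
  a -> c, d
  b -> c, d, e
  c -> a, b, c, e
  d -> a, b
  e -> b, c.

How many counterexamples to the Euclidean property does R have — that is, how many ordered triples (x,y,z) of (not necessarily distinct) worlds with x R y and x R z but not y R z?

21

Enumerating: (a,c,d), (a,d,c), (a,d,d), (b,c,d), (b,d,c), (b,d,d), (b,d,e), (b,e,d), (b,e,e), (c,a,a), (c,a,b), (c,a,e), … and 9 more.
Total: 21.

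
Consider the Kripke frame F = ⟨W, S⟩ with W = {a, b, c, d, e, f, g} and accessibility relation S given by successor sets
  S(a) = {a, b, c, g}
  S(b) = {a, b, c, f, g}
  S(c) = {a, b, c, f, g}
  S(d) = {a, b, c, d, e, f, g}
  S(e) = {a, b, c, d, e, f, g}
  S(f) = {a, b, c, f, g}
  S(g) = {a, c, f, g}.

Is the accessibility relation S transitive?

Transitive: no — a S b and b S f, but not a S f.

No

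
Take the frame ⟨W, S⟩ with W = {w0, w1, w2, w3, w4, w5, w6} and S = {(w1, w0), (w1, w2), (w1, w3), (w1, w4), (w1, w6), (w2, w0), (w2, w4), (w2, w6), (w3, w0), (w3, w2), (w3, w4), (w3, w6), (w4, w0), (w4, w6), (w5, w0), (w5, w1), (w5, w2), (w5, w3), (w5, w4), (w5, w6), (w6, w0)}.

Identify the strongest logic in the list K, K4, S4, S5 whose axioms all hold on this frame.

K4

Transitive (axiom 4): yes — every two-step S-path is closed by a direct edge.
Reflexive (axiom T): no — w0 is not related to itself.
Euclidean (axiom 5): no — w1 S w0 and w1 S w2, but not w0 S w2.
So F validates K, K4; S4 would additionally require S to be reflexive. The strongest is K4.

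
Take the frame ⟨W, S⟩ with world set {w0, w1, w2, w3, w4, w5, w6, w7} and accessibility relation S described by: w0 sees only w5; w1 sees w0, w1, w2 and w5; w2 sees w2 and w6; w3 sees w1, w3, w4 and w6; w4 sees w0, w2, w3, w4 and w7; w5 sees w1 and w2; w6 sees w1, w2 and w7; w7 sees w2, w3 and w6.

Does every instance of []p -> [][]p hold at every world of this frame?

No

By correspondence theory, 4 is valid on a frame iff S is transitive.
Transitive: no — w0 S w5 and w5 S w1, but not w0 S w1.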